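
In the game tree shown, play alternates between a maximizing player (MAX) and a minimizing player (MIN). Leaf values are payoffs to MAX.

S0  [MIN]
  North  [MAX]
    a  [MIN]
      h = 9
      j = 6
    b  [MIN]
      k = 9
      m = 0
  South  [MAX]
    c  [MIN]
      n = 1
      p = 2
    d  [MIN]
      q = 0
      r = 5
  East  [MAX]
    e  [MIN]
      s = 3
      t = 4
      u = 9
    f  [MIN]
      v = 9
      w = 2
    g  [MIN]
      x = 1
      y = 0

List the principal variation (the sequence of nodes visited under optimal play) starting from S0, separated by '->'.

a (MIN): min(9, 6) = 6
b (MIN): min(9, 0) = 0
North (MAX): max(6, 0) = 6
c (MIN): min(1, 2) = 1
d (MIN): min(0, 5) = 0
South (MAX): max(1, 0) = 1
e (MIN): min(3, 4, 9) = 3
f (MIN): min(9, 2) = 2
g (MIN): min(1, 0) = 0
East (MAX): max(3, 2, 0) = 3
S0 (MIN): min(6, 1, 3) = 1
At S0, MIN picks South (lowest: 1).
At South, MAX picks c (highest: 1).
At c, MIN picks n (lowest: 1).
Terminal value 1.

S0 -> South -> c -> n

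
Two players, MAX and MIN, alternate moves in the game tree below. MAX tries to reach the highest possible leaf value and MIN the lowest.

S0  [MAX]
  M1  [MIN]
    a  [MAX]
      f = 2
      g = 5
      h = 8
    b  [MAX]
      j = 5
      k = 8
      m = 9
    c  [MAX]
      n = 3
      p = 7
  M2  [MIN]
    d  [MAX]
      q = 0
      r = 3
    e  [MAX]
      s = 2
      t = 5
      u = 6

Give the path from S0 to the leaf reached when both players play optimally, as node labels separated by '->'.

S0 -> M1 -> c -> p

a (MAX): max(2, 5, 8) = 8
b (MAX): max(5, 8, 9) = 9
c (MAX): max(3, 7) = 7
M1 (MIN): min(8, 9, 7) = 7
d (MAX): max(0, 3) = 3
e (MAX): max(2, 5, 6) = 6
M2 (MIN): min(3, 6) = 3
S0 (MAX): max(7, 3) = 7
At S0, MAX picks M1 (highest: 7).
At M1, MIN picks c (lowest: 7).
At c, MAX picks p (highest: 7).
Terminal value 7.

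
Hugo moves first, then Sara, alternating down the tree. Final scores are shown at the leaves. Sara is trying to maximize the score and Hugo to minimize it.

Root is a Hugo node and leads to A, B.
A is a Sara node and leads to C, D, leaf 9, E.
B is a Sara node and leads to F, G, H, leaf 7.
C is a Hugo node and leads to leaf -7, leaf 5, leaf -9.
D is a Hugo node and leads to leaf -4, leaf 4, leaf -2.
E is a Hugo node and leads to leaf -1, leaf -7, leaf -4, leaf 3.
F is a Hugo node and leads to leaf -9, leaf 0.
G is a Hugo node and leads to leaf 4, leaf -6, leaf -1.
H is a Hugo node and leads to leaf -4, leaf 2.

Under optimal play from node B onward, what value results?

7

F (Hugo): min(-9, 0) = -9
G (Hugo): min(4, -6, -1) = -6
H (Hugo): min(-4, 2) = -4
B (Sara): max(-9, -6, -4, 7) = 7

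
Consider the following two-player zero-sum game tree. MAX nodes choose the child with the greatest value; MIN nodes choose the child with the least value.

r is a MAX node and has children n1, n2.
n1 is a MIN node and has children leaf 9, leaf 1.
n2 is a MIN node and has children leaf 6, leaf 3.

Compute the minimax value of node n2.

3

n2 (MIN): min(6, 3) = 3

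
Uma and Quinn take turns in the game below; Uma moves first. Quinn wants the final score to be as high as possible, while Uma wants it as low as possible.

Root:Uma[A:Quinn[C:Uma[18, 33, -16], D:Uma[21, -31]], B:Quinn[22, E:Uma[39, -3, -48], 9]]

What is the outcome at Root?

C (Uma): min(18, 33, -16) = -16
D (Uma): min(21, -31) = -31
A (Quinn): max(-16, -31) = -16
E (Uma): min(39, -3, -48) = -48
B (Quinn): max(22, -48, 9) = 22
Root (Uma): min(-16, 22) = -16

-16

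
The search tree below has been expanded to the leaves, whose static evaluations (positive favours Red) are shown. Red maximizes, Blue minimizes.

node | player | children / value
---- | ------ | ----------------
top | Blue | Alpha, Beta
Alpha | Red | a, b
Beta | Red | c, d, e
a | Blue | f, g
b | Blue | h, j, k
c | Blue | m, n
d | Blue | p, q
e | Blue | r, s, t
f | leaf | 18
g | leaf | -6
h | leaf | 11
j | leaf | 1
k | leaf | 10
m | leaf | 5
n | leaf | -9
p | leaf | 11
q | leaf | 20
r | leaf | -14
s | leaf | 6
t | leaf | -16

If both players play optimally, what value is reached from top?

a (Blue): min(18, -6) = -6
b (Blue): min(11, 1, 10) = 1
Alpha (Red): max(-6, 1) = 1
c (Blue): min(5, -9) = -9
d (Blue): min(11, 20) = 11
e (Blue): min(-14, 6, -16) = -16
Beta (Red): max(-9, 11, -16) = 11
top (Blue): min(1, 11) = 1

1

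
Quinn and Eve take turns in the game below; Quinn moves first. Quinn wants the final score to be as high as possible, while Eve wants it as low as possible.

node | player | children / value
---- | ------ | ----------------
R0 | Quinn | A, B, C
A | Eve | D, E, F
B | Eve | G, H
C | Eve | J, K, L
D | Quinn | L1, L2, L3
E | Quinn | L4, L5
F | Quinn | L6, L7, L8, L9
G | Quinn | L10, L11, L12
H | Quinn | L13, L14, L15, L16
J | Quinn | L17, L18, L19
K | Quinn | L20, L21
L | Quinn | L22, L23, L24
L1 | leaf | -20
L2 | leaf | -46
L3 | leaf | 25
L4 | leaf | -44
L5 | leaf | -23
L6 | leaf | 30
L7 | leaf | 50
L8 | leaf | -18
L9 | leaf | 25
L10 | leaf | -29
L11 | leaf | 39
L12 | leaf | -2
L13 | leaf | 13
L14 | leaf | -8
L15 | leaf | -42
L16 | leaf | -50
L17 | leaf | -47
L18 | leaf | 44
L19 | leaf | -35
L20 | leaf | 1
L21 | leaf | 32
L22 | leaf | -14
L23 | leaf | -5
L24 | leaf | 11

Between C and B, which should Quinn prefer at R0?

J (Quinn): max(-47, 44, -35) = 44
K (Quinn): max(1, 32) = 32
L (Quinn): max(-14, -5, 11) = 11
C (Eve): min(44, 32, 11) = 11
G (Quinn): max(-29, 39, -2) = 39
H (Quinn): max(13, -8, -42, -50) = 13
B (Eve): min(39, 13) = 13
Quinn prefers the higher value; C=11, B=13. B is better since 13 > 11.

B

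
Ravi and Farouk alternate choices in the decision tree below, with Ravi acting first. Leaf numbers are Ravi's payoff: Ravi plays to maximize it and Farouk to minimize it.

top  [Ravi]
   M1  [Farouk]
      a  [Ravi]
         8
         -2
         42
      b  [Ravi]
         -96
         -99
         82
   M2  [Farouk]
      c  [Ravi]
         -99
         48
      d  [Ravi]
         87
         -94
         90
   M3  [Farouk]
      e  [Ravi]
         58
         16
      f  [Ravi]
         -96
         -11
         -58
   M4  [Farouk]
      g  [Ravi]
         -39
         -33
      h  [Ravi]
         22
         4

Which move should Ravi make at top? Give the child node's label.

a (Ravi): max(8, -2, 42) = 42
b (Ravi): max(-96, -99, 82) = 82
M1 (Farouk): min(42, 82) = 42
c (Ravi): max(-99, 48) = 48
d (Ravi): max(87, -94, 90) = 90
M2 (Farouk): min(48, 90) = 48
e (Ravi): max(58, 16) = 58
f (Ravi): max(-96, -11, -58) = -11
M3 (Farouk): min(58, -11) = -11
g (Ravi): max(-39, -33) = -33
h (Ravi): max(22, 4) = 22
M4 (Farouk): min(-33, 22) = -33
top (Ravi): max(42, 48, -11, -33) = 48
Ravi at top wants the highest of {M1=42, M2=48, M3=-11, M4=-33}, so chooses M2.

M2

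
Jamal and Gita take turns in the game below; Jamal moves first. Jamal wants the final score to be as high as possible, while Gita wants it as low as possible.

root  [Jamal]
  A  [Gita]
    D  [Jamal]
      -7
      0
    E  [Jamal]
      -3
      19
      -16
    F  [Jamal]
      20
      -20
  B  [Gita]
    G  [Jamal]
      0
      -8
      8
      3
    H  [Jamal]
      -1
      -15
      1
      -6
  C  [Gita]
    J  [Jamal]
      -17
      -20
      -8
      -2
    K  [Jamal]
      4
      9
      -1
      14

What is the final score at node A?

0

D (Jamal): max(-7, 0) = 0
E (Jamal): max(-3, 19, -16) = 19
F (Jamal): max(20, -20) = 20
A (Gita): min(0, 19, 20) = 0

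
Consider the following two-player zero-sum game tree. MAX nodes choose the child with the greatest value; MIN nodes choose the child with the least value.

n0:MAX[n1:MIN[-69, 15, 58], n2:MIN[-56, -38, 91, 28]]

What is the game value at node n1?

n1 (MIN): min(-69, 15, 58) = -69

-69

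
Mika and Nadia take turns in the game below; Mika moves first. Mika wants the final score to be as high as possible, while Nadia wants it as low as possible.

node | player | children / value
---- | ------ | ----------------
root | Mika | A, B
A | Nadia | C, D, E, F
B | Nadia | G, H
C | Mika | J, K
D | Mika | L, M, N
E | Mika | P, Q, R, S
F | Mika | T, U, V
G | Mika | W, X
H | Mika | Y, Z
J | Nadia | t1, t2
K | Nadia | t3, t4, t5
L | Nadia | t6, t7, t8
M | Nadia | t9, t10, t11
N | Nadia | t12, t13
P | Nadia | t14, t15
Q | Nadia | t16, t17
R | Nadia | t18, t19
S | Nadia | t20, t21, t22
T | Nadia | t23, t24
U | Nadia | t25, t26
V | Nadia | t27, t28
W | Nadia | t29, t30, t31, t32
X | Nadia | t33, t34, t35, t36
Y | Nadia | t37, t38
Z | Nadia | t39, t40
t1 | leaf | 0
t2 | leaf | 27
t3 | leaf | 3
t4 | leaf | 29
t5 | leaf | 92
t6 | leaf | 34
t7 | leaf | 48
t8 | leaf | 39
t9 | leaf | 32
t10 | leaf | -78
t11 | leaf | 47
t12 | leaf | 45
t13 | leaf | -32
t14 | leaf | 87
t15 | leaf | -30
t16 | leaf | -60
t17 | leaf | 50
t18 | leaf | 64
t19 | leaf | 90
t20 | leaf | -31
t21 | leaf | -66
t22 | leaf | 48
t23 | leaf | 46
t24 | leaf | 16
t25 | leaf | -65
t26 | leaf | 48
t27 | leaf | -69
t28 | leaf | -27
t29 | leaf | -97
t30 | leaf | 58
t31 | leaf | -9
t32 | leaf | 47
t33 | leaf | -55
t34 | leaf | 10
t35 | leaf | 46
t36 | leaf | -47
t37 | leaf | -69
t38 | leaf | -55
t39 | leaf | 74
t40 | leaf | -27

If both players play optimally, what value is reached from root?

J (Nadia): min(0, 27) = 0
K (Nadia): min(3, 29, 92) = 3
C (Mika): max(0, 3) = 3
L (Nadia): min(34, 48, 39) = 34
M (Nadia): min(32, -78, 47) = -78
N (Nadia): min(45, -32) = -32
D (Mika): max(34, -78, -32) = 34
P (Nadia): min(87, -30) = -30
Q (Nadia): min(-60, 50) = -60
R (Nadia): min(64, 90) = 64
S (Nadia): min(-31, -66, 48) = -66
E (Mika): max(-30, -60, 64, -66) = 64
T (Nadia): min(46, 16) = 16
U (Nadia): min(-65, 48) = -65
V (Nadia): min(-69, -27) = -69
F (Mika): max(16, -65, -69) = 16
A (Nadia): min(3, 34, 64, 16) = 3
W (Nadia): min(-97, 58, -9, 47) = -97
X (Nadia): min(-55, 10, 46, -47) = -55
G (Mika): max(-97, -55) = -55
Y (Nadia): min(-69, -55) = -69
Z (Nadia): min(74, -27) = -27
H (Mika): max(-69, -27) = -27
B (Nadia): min(-55, -27) = -55
root (Mika): max(3, -55) = 3

3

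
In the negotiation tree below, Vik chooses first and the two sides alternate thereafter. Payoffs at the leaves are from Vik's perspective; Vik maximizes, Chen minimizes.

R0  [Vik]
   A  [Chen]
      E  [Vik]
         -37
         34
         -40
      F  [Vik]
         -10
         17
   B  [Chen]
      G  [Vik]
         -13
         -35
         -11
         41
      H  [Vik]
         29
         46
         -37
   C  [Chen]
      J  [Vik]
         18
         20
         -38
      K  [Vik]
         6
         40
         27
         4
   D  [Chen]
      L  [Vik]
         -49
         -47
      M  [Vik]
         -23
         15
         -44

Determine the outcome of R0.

E (Vik): max(-37, 34, -40) = 34
F (Vik): max(-10, 17) = 17
A (Chen): min(34, 17) = 17
G (Vik): max(-13, -35, -11, 41) = 41
H (Vik): max(29, 46, -37) = 46
B (Chen): min(41, 46) = 41
J (Vik): max(18, 20, -38) = 20
K (Vik): max(6, 40, 27, 4) = 40
C (Chen): min(20, 40) = 20
L (Vik): max(-49, -47) = -47
M (Vik): max(-23, 15, -44) = 15
D (Chen): min(-47, 15) = -47
R0 (Vik): max(17, 41, 20, -47) = 41

41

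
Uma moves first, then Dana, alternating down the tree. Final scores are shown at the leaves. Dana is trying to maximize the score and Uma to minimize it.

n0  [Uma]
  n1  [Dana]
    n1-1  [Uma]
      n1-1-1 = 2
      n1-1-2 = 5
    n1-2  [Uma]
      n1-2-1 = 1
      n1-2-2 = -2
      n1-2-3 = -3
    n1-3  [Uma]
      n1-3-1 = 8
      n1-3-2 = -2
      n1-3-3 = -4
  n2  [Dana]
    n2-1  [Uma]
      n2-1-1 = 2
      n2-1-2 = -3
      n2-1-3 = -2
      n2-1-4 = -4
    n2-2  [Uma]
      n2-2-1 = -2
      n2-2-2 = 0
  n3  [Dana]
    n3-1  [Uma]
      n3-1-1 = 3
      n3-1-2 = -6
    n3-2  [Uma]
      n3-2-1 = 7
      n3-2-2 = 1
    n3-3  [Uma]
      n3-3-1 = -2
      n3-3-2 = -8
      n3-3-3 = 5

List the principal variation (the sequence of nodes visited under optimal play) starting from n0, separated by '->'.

n1-1 (Uma): min(2, 5) = 2
n1-2 (Uma): min(1, -2, -3) = -3
n1-3 (Uma): min(8, -2, -4) = -4
n1 (Dana): max(2, -3, -4) = 2
n2-1 (Uma): min(2, -3, -2, -4) = -4
n2-2 (Uma): min(-2, 0) = -2
n2 (Dana): max(-4, -2) = -2
n3-1 (Uma): min(3, -6) = -6
n3-2 (Uma): min(7, 1) = 1
n3-3 (Uma): min(-2, -8, 5) = -8
n3 (Dana): max(-6, 1, -8) = 1
n0 (Uma): min(2, -2, 1) = -2
At n0, Uma picks n2 (lowest: -2).
At n2, Dana picks n2-2 (highest: -2).
At n2-2, Uma picks n2-2-1 (lowest: -2).
Terminal value -2.

n0 -> n2 -> n2-2 -> n2-2-1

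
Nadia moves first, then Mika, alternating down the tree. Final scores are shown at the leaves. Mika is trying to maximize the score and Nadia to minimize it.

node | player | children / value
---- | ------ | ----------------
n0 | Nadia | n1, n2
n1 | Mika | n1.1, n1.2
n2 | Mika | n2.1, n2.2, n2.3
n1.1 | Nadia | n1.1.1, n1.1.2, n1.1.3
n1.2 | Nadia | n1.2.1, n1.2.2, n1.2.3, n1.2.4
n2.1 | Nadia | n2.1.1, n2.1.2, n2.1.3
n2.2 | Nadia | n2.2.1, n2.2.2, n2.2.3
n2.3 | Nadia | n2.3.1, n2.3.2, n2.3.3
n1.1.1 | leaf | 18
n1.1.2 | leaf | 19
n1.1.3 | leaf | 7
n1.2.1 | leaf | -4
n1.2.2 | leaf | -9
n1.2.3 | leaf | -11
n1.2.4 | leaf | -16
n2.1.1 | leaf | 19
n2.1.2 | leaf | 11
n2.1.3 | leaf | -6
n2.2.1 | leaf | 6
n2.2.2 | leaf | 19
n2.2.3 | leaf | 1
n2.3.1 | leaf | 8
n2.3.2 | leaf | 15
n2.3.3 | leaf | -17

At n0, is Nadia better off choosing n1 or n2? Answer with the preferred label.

n1.1 (Nadia): min(18, 19, 7) = 7
n1.2 (Nadia): min(-4, -9, -11, -16) = -16
n1 (Mika): max(7, -16) = 7
n2.1 (Nadia): min(19, 11, -6) = -6
n2.2 (Nadia): min(6, 19, 1) = 1
n2.3 (Nadia): min(8, 15, -17) = -17
n2 (Mika): max(-6, 1, -17) = 1
Nadia prefers the lower value; n1=7, n2=1. n2 is better since 1 < 7.

n2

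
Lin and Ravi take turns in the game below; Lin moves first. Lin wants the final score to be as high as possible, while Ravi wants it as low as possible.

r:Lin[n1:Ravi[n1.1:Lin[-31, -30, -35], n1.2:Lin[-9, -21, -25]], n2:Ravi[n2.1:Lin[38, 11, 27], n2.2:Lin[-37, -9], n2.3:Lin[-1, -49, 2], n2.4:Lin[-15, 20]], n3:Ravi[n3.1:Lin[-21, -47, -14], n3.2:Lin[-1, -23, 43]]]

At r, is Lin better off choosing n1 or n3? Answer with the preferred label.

n3

n1.1 (Lin): max(-31, -30, -35) = -30
n1.2 (Lin): max(-9, -21, -25) = -9
n1 (Ravi): min(-30, -9) = -30
n3.1 (Lin): max(-21, -47, -14) = -14
n3.2 (Lin): max(-1, -23, 43) = 43
n3 (Ravi): min(-14, 43) = -14
Lin prefers the higher value; n1=-30, n3=-14. n3 is better since -14 > -30.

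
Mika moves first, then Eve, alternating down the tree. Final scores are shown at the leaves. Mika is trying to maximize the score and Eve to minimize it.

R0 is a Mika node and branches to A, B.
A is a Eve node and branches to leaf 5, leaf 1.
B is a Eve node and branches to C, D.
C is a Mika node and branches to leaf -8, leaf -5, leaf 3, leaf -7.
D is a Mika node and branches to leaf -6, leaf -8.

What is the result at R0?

A (Eve): min(5, 1) = 1
C (Mika): max(-8, -5, 3, -7) = 3
D (Mika): max(-6, -8) = -6
B (Eve): min(3, -6) = -6
R0 (Mika): max(1, -6) = 1

1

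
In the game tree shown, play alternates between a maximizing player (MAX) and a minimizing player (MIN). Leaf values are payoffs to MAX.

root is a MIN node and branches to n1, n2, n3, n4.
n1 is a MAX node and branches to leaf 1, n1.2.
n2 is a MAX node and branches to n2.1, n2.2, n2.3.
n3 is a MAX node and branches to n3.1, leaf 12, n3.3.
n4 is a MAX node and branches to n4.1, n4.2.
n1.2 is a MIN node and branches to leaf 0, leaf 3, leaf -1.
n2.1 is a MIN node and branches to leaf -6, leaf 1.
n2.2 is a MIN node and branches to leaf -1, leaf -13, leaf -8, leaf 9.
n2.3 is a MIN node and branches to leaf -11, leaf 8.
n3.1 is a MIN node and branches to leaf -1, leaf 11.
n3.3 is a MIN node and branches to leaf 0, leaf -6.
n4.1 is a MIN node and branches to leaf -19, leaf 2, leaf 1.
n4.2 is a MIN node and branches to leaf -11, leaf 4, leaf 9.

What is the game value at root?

-11

n1.2 (MIN): min(0, 3, -1) = -1
n1 (MAX): max(1, -1) = 1
n2.1 (MIN): min(-6, 1) = -6
n2.2 (MIN): min(-1, -13, -8, 9) = -13
n2.3 (MIN): min(-11, 8) = -11
n2 (MAX): max(-6, -13, -11) = -6
n3.1 (MIN): min(-1, 11) = -1
n3.3 (MIN): min(0, -6) = -6
n3 (MAX): max(-1, 12, -6) = 12
n4.1 (MIN): min(-19, 2, 1) = -19
n4.2 (MIN): min(-11, 4, 9) = -11
n4 (MAX): max(-19, -11) = -11
root (MIN): min(1, -6, 12, -11) = -11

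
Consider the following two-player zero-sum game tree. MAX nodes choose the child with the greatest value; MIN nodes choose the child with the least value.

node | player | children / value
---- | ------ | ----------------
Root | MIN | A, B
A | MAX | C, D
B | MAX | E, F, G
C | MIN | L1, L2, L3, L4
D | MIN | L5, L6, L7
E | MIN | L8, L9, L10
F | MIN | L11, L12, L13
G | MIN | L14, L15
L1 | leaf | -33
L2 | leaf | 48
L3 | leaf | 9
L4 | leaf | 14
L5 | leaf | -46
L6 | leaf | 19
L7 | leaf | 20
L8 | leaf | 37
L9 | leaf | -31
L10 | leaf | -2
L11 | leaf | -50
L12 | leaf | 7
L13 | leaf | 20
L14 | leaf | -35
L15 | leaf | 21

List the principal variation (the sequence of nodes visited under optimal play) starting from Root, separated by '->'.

C (MIN): min(-33, 48, 9, 14) = -33
D (MIN): min(-46, 19, 20) = -46
A (MAX): max(-33, -46) = -33
E (MIN): min(37, -31, -2) = -31
F (MIN): min(-50, 7, 20) = -50
G (MIN): min(-35, 21) = -35
B (MAX): max(-31, -50, -35) = -31
Root (MIN): min(-33, -31) = -33
At Root, MIN picks A (lowest: -33).
At A, MAX picks C (highest: -33).
At C, MIN picks L1 (lowest: -33).
Terminal value -33.

Root -> A -> C -> L1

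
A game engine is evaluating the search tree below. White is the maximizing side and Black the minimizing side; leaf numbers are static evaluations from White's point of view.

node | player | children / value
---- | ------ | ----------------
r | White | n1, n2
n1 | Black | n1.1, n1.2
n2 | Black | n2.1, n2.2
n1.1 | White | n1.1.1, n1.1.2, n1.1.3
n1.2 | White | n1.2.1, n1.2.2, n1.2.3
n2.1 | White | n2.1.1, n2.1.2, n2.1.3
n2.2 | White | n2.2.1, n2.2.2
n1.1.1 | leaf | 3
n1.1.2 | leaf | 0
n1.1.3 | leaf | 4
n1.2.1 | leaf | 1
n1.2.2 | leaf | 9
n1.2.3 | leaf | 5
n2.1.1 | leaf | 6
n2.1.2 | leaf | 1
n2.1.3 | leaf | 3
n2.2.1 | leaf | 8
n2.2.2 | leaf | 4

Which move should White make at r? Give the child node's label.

n2

n1.1 (White): max(3, 0, 4) = 4
n1.2 (White): max(1, 9, 5) = 9
n1 (Black): min(4, 9) = 4
n2.1 (White): max(6, 1, 3) = 6
n2.2 (White): max(8, 4) = 8
n2 (Black): min(6, 8) = 6
r (White): max(4, 6) = 6
White at r wants the highest of {n1=4, n2=6}, so chooses n2.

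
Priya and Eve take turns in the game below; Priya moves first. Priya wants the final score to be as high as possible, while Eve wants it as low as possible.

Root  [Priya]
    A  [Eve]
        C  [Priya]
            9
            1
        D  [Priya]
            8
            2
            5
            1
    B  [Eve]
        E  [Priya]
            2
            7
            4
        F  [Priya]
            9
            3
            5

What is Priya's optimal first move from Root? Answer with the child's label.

A

C (Priya): max(9, 1) = 9
D (Priya): max(8, 2, 5, 1) = 8
A (Eve): min(9, 8) = 8
E (Priya): max(2, 7, 4) = 7
F (Priya): max(9, 3, 5) = 9
B (Eve): min(7, 9) = 7
Root (Priya): max(8, 7) = 8
Priya at Root wants the highest of {A=8, B=7}, so chooses A.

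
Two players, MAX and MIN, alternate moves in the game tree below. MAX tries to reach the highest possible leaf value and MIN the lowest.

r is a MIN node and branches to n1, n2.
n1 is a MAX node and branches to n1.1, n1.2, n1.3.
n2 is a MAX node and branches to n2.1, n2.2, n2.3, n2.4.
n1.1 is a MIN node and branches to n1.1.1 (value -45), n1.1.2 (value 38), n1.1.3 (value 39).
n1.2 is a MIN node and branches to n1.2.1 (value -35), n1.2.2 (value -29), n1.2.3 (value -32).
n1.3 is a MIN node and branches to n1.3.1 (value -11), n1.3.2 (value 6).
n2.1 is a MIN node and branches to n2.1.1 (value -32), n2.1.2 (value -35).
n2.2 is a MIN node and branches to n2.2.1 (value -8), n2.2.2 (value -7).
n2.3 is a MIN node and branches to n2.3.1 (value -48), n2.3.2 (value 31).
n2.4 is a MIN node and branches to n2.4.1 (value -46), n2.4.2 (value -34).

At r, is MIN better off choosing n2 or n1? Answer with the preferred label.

n2.1 (MIN): min(-32, -35) = -35
n2.2 (MIN): min(-8, -7) = -8
n2.3 (MIN): min(-48, 31) = -48
n2.4 (MIN): min(-46, -34) = -46
n2 (MAX): max(-35, -8, -48, -46) = -8
n1.1 (MIN): min(-45, 38, 39) = -45
n1.2 (MIN): min(-35, -29, -32) = -35
n1.3 (MIN): min(-11, 6) = -11
n1 (MAX): max(-45, -35, -11) = -11
MIN prefers the lower value; n2=-8, n1=-11. n1 is better since -11 < -8.

n1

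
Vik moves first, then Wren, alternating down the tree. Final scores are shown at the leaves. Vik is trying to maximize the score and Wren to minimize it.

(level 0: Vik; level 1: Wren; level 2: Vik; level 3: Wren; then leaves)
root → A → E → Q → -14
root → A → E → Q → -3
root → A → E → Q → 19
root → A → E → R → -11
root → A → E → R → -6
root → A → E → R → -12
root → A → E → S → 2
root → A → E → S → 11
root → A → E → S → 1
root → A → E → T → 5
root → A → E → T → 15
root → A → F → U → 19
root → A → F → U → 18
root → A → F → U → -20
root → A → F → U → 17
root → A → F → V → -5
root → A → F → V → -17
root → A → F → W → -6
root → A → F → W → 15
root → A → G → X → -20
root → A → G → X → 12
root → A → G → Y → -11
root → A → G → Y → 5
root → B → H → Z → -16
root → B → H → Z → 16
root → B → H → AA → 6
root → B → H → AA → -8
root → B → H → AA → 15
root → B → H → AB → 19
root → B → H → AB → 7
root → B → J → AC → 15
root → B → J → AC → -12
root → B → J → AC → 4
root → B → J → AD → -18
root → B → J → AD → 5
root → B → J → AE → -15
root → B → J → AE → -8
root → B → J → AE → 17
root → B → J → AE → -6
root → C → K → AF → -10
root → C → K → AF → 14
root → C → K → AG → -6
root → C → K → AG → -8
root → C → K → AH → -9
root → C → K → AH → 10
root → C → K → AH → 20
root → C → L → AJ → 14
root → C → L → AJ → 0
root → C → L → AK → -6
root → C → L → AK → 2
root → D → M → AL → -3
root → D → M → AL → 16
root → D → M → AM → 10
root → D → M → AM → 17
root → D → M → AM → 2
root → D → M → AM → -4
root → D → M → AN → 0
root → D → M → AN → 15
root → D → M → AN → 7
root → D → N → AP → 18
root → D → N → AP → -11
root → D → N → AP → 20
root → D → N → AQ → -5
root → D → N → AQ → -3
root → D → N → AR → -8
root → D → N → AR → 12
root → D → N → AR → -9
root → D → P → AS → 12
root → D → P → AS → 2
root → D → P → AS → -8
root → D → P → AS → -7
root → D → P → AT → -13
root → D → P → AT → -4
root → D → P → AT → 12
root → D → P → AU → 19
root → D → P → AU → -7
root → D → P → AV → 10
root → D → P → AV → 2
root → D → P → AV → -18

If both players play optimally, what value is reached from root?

-7

Q (Wren): min(-14, -3, 19) = -14
R (Wren): min(-11, -6, -12) = -12
S (Wren): min(2, 11, 1) = 1
T (Wren): min(5, 15) = 5
E (Vik): max(-14, -12, 1, 5) = 5
U (Wren): min(19, 18, -20, 17) = -20
V (Wren): min(-5, -17) = -17
W (Wren): min(-6, 15) = -6
F (Vik): max(-20, -17, -6) = -6
X (Wren): min(-20, 12) = -20
Y (Wren): min(-11, 5) = -11
G (Vik): max(-20, -11) = -11
A (Wren): min(5, -6, -11) = -11
Z (Wren): min(-16, 16) = -16
AA (Wren): min(6, -8, 15) = -8
AB (Wren): min(19, 7) = 7
H (Vik): max(-16, -8, 7) = 7
AC (Wren): min(15, -12, 4) = -12
AD (Wren): min(-18, 5) = -18
AE (Wren): min(-15, -8, 17, -6) = -15
J (Vik): max(-12, -18, -15) = -12
B (Wren): min(7, -12) = -12
AF (Wren): min(-10, 14) = -10
AG (Wren): min(-6, -8) = -8
AH (Wren): min(-9, 10, 20) = -9
K (Vik): max(-10, -8, -9) = -8
AJ (Wren): min(14, 0) = 0
AK (Wren): min(-6, 2) = -6
L (Vik): max(0, -6) = 0
C (Wren): min(-8, 0) = -8
AL (Wren): min(-3, 16) = -3
AM (Wren): min(10, 17, 2, -4) = -4
AN (Wren): min(0, 15, 7) = 0
M (Vik): max(-3, -4, 0) = 0
AP (Wren): min(18, -11, 20) = -11
AQ (Wren): min(-5, -3) = -5
AR (Wren): min(-8, 12, -9) = -9
N (Vik): max(-11, -5, -9) = -5
AS (Wren): min(12, 2, -8, -7) = -8
AT (Wren): min(-13, -4, 12) = -13
AU (Wren): min(19, -7) = -7
AV (Wren): min(10, 2, -18) = -18
P (Vik): max(-8, -13, -7, -18) = -7
D (Wren): min(0, -5, -7) = -7
root (Vik): max(-11, -12, -8, -7) = -7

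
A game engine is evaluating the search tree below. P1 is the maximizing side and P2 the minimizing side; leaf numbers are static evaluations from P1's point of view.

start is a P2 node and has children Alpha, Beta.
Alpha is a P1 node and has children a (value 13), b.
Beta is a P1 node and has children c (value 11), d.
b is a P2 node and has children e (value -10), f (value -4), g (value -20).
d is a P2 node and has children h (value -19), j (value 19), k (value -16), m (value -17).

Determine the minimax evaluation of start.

b (P2): min(-10, -4, -20) = -20
Alpha (P1): max(13, -20) = 13
d (P2): min(-19, 19, -16, -17) = -19
Beta (P1): max(11, -19) = 11
start (P2): min(13, 11) = 11

11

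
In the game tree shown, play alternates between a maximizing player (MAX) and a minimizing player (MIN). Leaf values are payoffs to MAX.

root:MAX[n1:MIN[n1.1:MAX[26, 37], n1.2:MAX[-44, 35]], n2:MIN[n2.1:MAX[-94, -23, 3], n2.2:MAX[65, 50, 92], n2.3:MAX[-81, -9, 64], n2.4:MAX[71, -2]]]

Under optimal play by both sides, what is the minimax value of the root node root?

n1.1 (MAX): max(26, 37) = 37
n1.2 (MAX): max(-44, 35) = 35
n1 (MIN): min(37, 35) = 35
n2.1 (MAX): max(-94, -23, 3) = 3
n2.2 (MAX): max(65, 50, 92) = 92
n2.3 (MAX): max(-81, -9, 64) = 64
n2.4 (MAX): max(71, -2) = 71
n2 (MIN): min(3, 92, 64, 71) = 3
root (MAX): max(35, 3) = 35

35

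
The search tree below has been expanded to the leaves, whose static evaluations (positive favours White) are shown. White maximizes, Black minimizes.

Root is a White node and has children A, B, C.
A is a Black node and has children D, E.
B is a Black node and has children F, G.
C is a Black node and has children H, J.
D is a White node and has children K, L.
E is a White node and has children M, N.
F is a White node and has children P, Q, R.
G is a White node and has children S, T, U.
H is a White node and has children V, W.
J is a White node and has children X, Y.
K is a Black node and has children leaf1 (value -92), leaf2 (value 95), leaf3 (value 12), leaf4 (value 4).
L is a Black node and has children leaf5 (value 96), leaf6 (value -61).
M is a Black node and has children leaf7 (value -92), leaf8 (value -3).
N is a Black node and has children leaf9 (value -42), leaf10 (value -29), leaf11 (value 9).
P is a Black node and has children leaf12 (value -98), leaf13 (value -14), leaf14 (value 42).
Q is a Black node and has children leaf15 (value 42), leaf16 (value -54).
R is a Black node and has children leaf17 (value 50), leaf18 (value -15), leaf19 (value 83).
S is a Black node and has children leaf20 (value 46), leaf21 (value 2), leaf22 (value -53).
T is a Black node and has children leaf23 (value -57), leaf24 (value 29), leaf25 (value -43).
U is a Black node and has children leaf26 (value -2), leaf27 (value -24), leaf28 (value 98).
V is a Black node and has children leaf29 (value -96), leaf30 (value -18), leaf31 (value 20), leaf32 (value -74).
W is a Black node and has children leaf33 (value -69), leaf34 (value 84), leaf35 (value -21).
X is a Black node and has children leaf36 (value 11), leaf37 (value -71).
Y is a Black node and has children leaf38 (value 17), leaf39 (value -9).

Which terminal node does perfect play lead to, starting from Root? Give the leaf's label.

K (Black): min(-92, 95, 12, 4) = -92
L (Black): min(96, -61) = -61
D (White): max(-92, -61) = -61
M (Black): min(-92, -3) = -92
N (Black): min(-42, -29, 9) = -42
E (White): max(-92, -42) = -42
A (Black): min(-61, -42) = -61
P (Black): min(-98, -14, 42) = -98
Q (Black): min(42, -54) = -54
R (Black): min(50, -15, 83) = -15
F (White): max(-98, -54, -15) = -15
S (Black): min(46, 2, -53) = -53
T (Black): min(-57, 29, -43) = -57
U (Black): min(-2, -24, 98) = -24
G (White): max(-53, -57, -24) = -24
B (Black): min(-15, -24) = -24
V (Black): min(-96, -18, 20, -74) = -96
W (Black): min(-69, 84, -21) = -69
H (White): max(-96, -69) = -69
X (Black): min(11, -71) = -71
Y (Black): min(17, -9) = -9
J (White): max(-71, -9) = -9
C (Black): min(-69, -9) = -69
Root (White): max(-61, -24, -69) = -24
At Root, White picks B (highest: -24).
At B, Black picks G (lowest: -24).
At G, White picks U (highest: -24).
At U, Black picks leaf27 (lowest: -24).
Terminal value -24.

leaf27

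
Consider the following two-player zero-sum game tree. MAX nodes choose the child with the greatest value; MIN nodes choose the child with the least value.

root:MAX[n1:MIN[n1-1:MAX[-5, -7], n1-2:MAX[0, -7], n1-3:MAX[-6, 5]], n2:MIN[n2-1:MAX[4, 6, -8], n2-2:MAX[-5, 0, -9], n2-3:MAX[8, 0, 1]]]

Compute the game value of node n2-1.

6

n2-1 (MAX): max(4, 6, -8) = 6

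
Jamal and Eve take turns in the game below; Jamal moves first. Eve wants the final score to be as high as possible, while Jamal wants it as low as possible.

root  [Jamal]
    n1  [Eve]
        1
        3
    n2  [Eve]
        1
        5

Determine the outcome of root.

n1 (Eve): max(1, 3) = 3
n2 (Eve): max(1, 5) = 5
root (Jamal): min(3, 5) = 3

3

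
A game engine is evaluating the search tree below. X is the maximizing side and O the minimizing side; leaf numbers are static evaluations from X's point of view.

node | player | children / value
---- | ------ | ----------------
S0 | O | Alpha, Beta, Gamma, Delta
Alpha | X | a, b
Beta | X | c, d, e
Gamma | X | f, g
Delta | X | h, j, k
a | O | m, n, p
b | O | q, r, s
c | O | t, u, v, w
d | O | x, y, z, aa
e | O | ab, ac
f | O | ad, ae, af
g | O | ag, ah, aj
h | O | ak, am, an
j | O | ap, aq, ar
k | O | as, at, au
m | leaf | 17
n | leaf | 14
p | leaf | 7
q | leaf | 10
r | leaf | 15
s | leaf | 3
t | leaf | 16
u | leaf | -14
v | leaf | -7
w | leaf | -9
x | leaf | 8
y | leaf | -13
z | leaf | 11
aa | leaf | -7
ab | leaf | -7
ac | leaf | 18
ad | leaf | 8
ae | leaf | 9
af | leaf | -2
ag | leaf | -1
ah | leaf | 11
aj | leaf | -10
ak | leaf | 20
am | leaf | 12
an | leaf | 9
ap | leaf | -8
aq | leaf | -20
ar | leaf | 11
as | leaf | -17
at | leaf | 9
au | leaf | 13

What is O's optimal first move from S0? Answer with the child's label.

a (O): min(17, 14, 7) = 7
b (O): min(10, 15, 3) = 3
Alpha (X): max(7, 3) = 7
c (O): min(16, -14, -7, -9) = -14
d (O): min(8, -13, 11, -7) = -13
e (O): min(-7, 18) = -7
Beta (X): max(-14, -13, -7) = -7
f (O): min(8, 9, -2) = -2
g (O): min(-1, 11, -10) = -10
Gamma (X): max(-2, -10) = -2
h (O): min(20, 12, 9) = 9
j (O): min(-8, -20, 11) = -20
k (O): min(-17, 9, 13) = -17
Delta (X): max(9, -20, -17) = 9
S0 (O): min(7, -7, -2, 9) = -7
O at S0 wants the lowest of {Alpha=7, Beta=-7, Gamma=-2, Delta=9}, so chooses Beta.

Beta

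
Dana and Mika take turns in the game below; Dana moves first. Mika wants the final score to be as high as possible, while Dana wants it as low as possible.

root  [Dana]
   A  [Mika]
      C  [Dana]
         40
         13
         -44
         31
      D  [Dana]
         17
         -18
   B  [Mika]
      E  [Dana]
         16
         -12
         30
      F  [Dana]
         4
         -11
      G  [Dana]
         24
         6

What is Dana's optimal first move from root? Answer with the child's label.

A

C (Dana): min(40, 13, -44, 31) = -44
D (Dana): min(17, -18) = -18
A (Mika): max(-44, -18) = -18
E (Dana): min(16, -12, 30) = -12
F (Dana): min(4, -11) = -11
G (Dana): min(24, 6) = 6
B (Mika): max(-12, -11, 6) = 6
root (Dana): min(-18, 6) = -18
Dana at root wants the lowest of {A=-18, B=6}, so chooses A.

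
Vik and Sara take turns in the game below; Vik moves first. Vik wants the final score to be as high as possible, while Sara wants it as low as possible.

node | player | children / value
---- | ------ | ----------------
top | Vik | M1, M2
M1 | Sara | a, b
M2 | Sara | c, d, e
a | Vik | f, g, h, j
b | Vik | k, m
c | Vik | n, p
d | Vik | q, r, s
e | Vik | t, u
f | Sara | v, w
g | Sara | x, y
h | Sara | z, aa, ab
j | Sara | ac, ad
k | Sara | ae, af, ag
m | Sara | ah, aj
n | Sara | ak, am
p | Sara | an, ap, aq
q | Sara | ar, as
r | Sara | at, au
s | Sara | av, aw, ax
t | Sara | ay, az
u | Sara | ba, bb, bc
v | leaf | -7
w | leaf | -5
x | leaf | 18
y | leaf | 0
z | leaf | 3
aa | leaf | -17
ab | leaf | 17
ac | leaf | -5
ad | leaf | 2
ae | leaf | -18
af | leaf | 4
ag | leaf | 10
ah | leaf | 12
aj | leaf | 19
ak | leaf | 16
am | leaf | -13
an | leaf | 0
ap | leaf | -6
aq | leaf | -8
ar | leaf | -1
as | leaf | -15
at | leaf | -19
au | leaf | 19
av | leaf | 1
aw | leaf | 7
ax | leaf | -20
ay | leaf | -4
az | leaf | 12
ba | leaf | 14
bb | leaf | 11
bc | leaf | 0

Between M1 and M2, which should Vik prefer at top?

M1

f (Sara): min(-7, -5) = -7
g (Sara): min(18, 0) = 0
h (Sara): min(3, -17, 17) = -17
j (Sara): min(-5, 2) = -5
a (Vik): max(-7, 0, -17, -5) = 0
k (Sara): min(-18, 4, 10) = -18
m (Sara): min(12, 19) = 12
b (Vik): max(-18, 12) = 12
M1 (Sara): min(0, 12) = 0
n (Sara): min(16, -13) = -13
p (Sara): min(0, -6, -8) = -8
c (Vik): max(-13, -8) = -8
q (Sara): min(-1, -15) = -15
r (Sara): min(-19, 19) = -19
s (Sara): min(1, 7, -20) = -20
d (Vik): max(-15, -19, -20) = -15
t (Sara): min(-4, 12) = -4
u (Sara): min(14, 11, 0) = 0
e (Vik): max(-4, 0) = 0
M2 (Sara): min(-8, -15, 0) = -15
Vik prefers the higher value; M1=0, M2=-15. M1 is better since 0 > -15.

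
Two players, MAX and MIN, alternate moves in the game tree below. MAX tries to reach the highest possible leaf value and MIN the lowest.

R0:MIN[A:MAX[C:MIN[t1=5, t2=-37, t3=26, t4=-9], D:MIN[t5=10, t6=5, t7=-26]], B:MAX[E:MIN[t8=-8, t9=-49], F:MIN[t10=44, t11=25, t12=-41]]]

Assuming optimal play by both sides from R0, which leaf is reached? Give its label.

C (MIN): min(5, -37, 26, -9) = -37
D (MIN): min(10, 5, -26) = -26
A (MAX): max(-37, -26) = -26
E (MIN): min(-8, -49) = -49
F (MIN): min(44, 25, -41) = -41
B (MAX): max(-49, -41) = -41
R0 (MIN): min(-26, -41) = -41
At R0, MIN picks B (lowest: -41).
At B, MAX picks F (highest: -41).
At F, MIN picks t12 (lowest: -41).
Terminal value -41.

t12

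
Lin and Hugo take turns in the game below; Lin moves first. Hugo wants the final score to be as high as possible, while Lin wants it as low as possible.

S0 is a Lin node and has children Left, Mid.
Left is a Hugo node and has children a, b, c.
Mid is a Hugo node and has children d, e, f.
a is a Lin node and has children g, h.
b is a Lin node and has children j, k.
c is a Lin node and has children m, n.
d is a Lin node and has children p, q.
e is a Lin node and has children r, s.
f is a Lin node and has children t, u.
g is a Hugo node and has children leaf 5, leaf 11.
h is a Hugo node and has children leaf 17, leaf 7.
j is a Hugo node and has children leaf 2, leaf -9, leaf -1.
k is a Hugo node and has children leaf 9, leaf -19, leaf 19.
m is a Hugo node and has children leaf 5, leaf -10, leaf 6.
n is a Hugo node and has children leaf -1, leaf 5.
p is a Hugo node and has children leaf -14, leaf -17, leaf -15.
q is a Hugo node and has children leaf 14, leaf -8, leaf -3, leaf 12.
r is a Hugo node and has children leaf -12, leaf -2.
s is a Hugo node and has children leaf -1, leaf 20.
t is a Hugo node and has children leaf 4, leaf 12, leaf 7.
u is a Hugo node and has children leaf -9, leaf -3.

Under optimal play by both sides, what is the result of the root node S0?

-2

g (Hugo): max(5, 11) = 11
h (Hugo): max(17, 7) = 17
a (Lin): min(11, 17) = 11
j (Hugo): max(2, -9, -1) = 2
k (Hugo): max(9, -19, 19) = 19
b (Lin): min(2, 19) = 2
m (Hugo): max(5, -10, 6) = 6
n (Hugo): max(-1, 5) = 5
c (Lin): min(6, 5) = 5
Left (Hugo): max(11, 2, 5) = 11
p (Hugo): max(-14, -17, -15) = -14
q (Hugo): max(14, -8, -3, 12) = 14
d (Lin): min(-14, 14) = -14
r (Hugo): max(-12, -2) = -2
s (Hugo): max(-1, 20) = 20
e (Lin): min(-2, 20) = -2
t (Hugo): max(4, 12, 7) = 12
u (Hugo): max(-9, -3) = -3
f (Lin): min(12, -3) = -3
Mid (Hugo): max(-14, -2, -3) = -2
S0 (Lin): min(11, -2) = -2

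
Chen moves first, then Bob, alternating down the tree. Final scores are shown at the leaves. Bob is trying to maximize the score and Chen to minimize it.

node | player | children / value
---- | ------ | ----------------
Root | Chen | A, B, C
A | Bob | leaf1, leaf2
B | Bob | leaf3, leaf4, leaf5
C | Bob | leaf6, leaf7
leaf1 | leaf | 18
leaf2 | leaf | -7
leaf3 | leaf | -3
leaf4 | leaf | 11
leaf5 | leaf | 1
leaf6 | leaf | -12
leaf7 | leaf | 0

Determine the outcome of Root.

0

A (Bob): max(18, -7) = 18
B (Bob): max(-3, 11, 1) = 11
C (Bob): max(-12, 0) = 0
Root (Chen): min(18, 11, 0) = 0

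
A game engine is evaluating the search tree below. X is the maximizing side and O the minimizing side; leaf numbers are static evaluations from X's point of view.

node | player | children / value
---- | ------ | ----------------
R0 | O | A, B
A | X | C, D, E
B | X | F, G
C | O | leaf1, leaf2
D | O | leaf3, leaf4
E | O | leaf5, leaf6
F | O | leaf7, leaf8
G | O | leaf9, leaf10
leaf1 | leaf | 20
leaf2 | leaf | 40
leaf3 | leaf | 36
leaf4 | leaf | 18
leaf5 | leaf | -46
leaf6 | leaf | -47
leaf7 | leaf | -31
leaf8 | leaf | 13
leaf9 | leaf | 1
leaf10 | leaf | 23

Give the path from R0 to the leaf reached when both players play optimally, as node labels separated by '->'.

C (O): min(20, 40) = 20
D (O): min(36, 18) = 18
E (O): min(-46, -47) = -47
A (X): max(20, 18, -47) = 20
F (O): min(-31, 13) = -31
G (O): min(1, 23) = 1
B (X): max(-31, 1) = 1
R0 (O): min(20, 1) = 1
At R0, O picks B (lowest: 1).
At B, X picks G (highest: 1).
At G, O picks leaf9 (lowest: 1).
Terminal value 1.

R0 -> B -> G -> leaf9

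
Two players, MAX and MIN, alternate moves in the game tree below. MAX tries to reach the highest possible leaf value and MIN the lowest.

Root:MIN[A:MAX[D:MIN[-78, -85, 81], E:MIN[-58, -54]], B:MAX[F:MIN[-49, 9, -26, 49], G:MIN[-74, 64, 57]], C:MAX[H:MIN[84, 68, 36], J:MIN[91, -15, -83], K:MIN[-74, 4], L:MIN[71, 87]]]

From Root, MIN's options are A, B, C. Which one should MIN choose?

D (MIN): min(-78, -85, 81) = -85
E (MIN): min(-58, -54) = -58
A (MAX): max(-85, -58) = -58
F (MIN): min(-49, 9, -26, 49) = -49
G (MIN): min(-74, 64, 57) = -74
B (MAX): max(-49, -74) = -49
H (MIN): min(84, 68, 36) = 36
J (MIN): min(91, -15, -83) = -83
K (MIN): min(-74, 4) = -74
L (MIN): min(71, 87) = 71
C (MAX): max(36, -83, -74, 71) = 71
Root (MIN): min(-58, -49, 71) = -58
MIN at Root wants the lowest of {A=-58, B=-49, C=71}, so chooses A.

A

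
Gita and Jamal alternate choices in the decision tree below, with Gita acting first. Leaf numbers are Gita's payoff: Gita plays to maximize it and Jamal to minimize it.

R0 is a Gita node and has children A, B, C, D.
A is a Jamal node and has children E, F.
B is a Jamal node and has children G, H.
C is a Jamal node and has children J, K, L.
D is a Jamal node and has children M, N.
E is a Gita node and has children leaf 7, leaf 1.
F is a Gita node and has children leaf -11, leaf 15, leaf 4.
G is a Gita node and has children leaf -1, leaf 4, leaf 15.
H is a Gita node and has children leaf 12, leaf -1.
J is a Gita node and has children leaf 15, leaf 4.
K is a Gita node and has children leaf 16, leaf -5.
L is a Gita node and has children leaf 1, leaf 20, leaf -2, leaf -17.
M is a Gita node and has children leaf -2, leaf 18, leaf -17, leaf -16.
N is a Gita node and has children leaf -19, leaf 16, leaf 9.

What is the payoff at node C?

J (Gita): max(15, 4) = 15
K (Gita): max(16, -5) = 16
L (Gita): max(1, 20, -2, -17) = 20
C (Jamal): min(15, 16, 20) = 15

15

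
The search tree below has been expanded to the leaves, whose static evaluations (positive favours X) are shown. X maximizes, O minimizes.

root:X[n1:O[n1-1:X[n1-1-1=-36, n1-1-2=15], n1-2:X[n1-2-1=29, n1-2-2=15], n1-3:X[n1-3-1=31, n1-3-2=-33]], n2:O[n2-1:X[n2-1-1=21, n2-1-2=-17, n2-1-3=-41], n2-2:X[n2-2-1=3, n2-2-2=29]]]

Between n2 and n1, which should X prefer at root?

n2-1 (X): max(21, -17, -41) = 21
n2-2 (X): max(3, 29) = 29
n2 (O): min(21, 29) = 21
n1-1 (X): max(-36, 15) = 15
n1-2 (X): max(29, 15) = 29
n1-3 (X): max(31, -33) = 31
n1 (O): min(15, 29, 31) = 15
X prefers the higher value; n2=21, n1=15. n2 is better since 21 > 15.

n2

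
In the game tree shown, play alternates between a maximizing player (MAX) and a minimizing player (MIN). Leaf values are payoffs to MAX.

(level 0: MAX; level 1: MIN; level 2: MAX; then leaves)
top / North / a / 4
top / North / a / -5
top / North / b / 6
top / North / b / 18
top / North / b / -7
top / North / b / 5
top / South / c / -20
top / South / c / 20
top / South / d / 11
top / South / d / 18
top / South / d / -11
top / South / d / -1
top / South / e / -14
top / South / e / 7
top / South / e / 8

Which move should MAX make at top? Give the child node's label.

a (MAX): max(4, -5) = 4
b (MAX): max(6, 18, -7, 5) = 18
North (MIN): min(4, 18) = 4
c (MAX): max(-20, 20) = 20
d (MAX): max(11, 18, -11, -1) = 18
e (MAX): max(-14, 7, 8) = 8
South (MIN): min(20, 18, 8) = 8
top (MAX): max(4, 8) = 8
MAX at top wants the highest of {North=4, South=8}, so chooses South.

South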